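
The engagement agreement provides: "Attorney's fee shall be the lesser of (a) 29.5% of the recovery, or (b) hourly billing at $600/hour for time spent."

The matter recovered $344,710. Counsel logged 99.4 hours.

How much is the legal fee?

(a) 29.5% of $344,710 = $101,689.45
(b) 99.4 × $600 = $59,640.00
The lesser is (b): $59,640.00.

$59,640.00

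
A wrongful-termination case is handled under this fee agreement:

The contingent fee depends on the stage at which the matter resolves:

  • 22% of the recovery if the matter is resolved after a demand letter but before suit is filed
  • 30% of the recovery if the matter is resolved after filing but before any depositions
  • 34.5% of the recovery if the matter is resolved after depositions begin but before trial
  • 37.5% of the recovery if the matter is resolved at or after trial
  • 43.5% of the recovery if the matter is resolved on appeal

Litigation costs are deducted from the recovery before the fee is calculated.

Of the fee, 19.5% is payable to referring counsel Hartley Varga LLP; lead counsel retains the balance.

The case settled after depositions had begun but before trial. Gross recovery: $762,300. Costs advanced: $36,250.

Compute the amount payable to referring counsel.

Fee base (net of costs): $762,300 − $36,250 = $726,050
The matter settled after depositions had begun but before trial, so the 34.5% rate applies.
$726,050 × 34.5% = $250,487.25
Referral share: 19.5% of $250,487.25 = $48,845.01; lead counsel retains $250,487.25 − $48,845.01 = $201,642.24.

$48,845.01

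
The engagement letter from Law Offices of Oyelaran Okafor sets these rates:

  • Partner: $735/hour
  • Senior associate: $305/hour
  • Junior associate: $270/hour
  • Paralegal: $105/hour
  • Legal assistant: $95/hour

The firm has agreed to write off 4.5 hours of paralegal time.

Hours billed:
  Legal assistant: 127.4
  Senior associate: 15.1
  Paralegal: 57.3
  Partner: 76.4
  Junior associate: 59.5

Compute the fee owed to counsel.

Partner: 76.4 × $735 = $56,154.00
Senior associate: 15.1 × $305 = $4,605.50
Junior associate: 59.5 × $270 = $16,065.00
Paralegal: 57.3 × $105 = $6,016.50
Legal assistant: 127.4 × $95 = $12,103.00
Subtotal: $94,944.00
Write-off: 4.5 × $105 = $472.50
Total: $94,944.00 − $472.50 = $94,471.50

$94,471.50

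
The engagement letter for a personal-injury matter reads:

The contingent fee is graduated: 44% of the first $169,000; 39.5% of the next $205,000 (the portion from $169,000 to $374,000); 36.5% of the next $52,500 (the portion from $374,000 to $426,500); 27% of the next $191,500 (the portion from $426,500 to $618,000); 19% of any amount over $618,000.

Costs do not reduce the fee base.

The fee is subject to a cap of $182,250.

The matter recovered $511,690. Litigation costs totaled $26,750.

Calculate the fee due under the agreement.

Fee base is the gross recovery, $511,690; costs are reimbursed separately.
First $169,000 at 44% = $74,360.00
Next $205,000 at 39.5% = $80,975.00
Next $52,500 at 36.5% = $19,162.50
Remaining $85,190 at 27% = $23,001.30
Fee: $74,360.00 + $80,975.00 + $19,162.50 + $23,001.30 = $197,498.80
$197,498.80 exceeds the $182,250 cap, so the fee is capped at $182,250.00.

$182,250.00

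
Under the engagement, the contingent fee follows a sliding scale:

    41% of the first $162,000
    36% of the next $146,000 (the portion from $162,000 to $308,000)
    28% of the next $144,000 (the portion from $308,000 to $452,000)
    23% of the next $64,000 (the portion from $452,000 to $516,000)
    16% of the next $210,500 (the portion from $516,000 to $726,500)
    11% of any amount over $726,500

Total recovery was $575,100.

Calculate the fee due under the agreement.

$183,476.00

First $162,000 at 41% = $66,420.00
Next $146,000 at 36% = $52,560.00
Next $144,000 at 28% = $40,320.00
Next $64,000 at 23% = $14,720.00
Remaining $59,100 at 16% = $9,456.00
Fee: $66,420.00 + $52,560.00 + $40,320.00 + $14,720.00 + $9,456.00 = $183,476.00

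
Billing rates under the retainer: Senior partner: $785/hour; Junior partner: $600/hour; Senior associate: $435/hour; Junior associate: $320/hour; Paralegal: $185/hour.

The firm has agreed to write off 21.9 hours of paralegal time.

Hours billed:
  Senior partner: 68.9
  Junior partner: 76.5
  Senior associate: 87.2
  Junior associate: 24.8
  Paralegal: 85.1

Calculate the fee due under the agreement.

$157,546.50

Senior partner: 68.9 × $785 = $54,086.50
Junior partner: 76.5 × $600 = $45,900.00
Senior associate: 87.2 × $435 = $37,932.00
Junior associate: 24.8 × $320 = $7,936.00
Paralegal: 85.1 × $185 = $15,743.50
Subtotal: $161,598.00
Write-off: 21.9 × $185 = $4,051.50
Total: $161,598.00 − $4,051.50 = $157,546.50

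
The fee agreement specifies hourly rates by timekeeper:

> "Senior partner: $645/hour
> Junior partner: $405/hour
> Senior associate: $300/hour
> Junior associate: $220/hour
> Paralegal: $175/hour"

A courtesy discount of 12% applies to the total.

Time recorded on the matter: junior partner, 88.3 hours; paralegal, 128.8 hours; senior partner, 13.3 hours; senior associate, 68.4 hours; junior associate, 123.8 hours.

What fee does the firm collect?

Senior partner: 13.3 × $645 = $8,578.50
Junior partner: 88.3 × $405 = $35,761.50
Senior associate: 68.4 × $300 = $20,520.00
Junior associate: 123.8 × $220 = $27,236.00
Paralegal: 128.8 × $175 = $22,540.00
Subtotal: $114,636.00
Less 12% discount: −$13,756.32
Total: $114,636.00 − $13,756.32 = $100,879.68

$100,879.68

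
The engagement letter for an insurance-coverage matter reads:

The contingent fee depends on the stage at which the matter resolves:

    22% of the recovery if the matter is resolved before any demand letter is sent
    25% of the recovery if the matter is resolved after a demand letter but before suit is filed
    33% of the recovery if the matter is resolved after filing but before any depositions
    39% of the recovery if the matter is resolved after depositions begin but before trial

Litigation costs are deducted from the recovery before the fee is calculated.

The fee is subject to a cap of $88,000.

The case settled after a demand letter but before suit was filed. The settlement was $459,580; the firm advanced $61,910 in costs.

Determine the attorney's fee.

Fee base (net of costs): $459,580 − $61,910 = $397,670
The matter settled after a demand letter but before suit was filed, so the 25% rate applies.
$397,670 × 25% = $99,417.50
$99,417.50 exceeds the $88,000 cap, so the fee is capped at $88,000.00.

$88,000.00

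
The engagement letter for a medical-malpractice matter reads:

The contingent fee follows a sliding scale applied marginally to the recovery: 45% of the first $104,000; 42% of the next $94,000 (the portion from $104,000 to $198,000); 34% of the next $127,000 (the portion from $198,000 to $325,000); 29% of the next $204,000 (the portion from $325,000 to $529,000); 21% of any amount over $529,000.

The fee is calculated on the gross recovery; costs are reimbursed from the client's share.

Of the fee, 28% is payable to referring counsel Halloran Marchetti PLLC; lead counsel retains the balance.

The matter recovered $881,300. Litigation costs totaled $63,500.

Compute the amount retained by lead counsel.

Fee base is the gross recovery, $881,300; costs are reimbursed separately.
First $104,000 at 45% = $46,800.00
Next $94,000 at 42% = $39,480.00
Next $127,000 at 34% = $43,180.00
Next $204,000 at 29% = $59,160.00
Remaining $352,300 at 21% = $73,983.00
Fee: $46,800.00 + $39,480.00 + $43,180.00 + $59,160.00 + $73,983.00 = $262,603.00
Referral share: 28% of $262,603.00 = $73,528.84; lead counsel retains $262,603.00 − $73,528.84 = $189,074.16.

$189,074.16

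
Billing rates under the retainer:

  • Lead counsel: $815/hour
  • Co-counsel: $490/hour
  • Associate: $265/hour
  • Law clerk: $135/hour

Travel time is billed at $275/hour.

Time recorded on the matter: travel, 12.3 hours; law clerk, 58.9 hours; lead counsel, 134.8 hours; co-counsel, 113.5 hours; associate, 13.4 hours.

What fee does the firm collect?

Lead counsel: 134.8 × $815 = $109,862.00
Co-counsel: 113.5 × $490 = $55,615.00
Associate: 13.4 × $265 = $3,551.00
Law clerk: 58.9 × $135 = $7,951.50
Subtotal: $109,862.00 + $55,615.00 + $3,551.00 + $7,951.50 = $176,979.50
Travel: 12.3 × $275 = $3,382.50
Total: $176,979.50 + $3,382.50 = $180,362.00

$180,362.00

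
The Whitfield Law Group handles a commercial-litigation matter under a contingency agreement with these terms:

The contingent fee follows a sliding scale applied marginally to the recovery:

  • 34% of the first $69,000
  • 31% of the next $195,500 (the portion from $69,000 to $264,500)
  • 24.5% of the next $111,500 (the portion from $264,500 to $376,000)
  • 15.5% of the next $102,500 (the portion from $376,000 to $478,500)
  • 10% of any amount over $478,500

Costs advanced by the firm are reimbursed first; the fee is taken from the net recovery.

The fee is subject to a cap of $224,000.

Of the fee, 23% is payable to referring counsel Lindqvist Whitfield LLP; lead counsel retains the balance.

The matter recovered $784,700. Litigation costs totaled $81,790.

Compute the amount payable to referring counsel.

$34,433.53

Fee base (net of costs): $784,700 − $81,790 = $702,910
First $69,000 at 34% = $23,460.00
Next $195,500 at 31% = $60,605.00
Next $111,500 at 24.5% = $27,317.50
Next $102,500 at 15.5% = $15,887.50
Remaining $224,410 at 10% = $22,441.00
Fee: $23,460.00 + $60,605.00 + $27,317.50 + $15,887.50 + $22,441.00 = $149,711.00
$149,711.00 is under the $224,000 cap.
Referral share: 23% of $149,711.00 = $34,433.53; lead counsel retains $149,711.00 − $34,433.53 = $115,277.47.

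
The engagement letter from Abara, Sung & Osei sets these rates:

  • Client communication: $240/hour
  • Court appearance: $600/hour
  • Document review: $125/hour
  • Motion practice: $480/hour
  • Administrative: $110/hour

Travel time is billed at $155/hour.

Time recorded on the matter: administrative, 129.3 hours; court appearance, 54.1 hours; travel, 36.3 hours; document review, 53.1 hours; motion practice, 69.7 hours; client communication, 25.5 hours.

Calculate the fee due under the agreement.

Client communication: 25.5 × $240 = $6,120.00
Court appearance: 54.1 × $600 = $32,460.00
Document review: 53.1 × $125 = $6,637.50
Motion practice: 69.7 × $480 = $33,456.00
Administrative: 129.3 × $110 = $14,223.00
Subtotal: $6,120.00 + $32,460.00 + $6,637.50 + $33,456.00 + $14,223.00 = $92,896.50
Travel: 36.3 × $155 = $5,626.50
Total: $92,896.50 + $5,626.50 = $98,523.00

$98,523.00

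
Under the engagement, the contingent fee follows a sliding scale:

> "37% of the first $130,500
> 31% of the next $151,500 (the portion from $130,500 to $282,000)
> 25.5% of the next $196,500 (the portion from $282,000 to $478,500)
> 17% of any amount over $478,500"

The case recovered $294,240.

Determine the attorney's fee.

$98,371.20

First $130,500 at 37% = $48,285.00
Next $151,500 at 31% = $46,965.00
Remaining $12,240 at 25.5% = $3,121.20
Fee: $48,285.00 + $46,965.00 + $3,121.20 = $98,371.20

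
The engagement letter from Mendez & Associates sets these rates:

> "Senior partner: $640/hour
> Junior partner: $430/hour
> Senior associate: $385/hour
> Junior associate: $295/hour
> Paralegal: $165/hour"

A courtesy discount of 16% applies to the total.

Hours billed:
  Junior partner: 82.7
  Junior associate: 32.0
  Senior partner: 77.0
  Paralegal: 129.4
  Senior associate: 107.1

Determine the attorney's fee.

$131,767.02

Senior partner: 77.0 × $640 = $49,280.00
Junior partner: 82.7 × $430 = $35,561.00
Senior associate: 107.1 × $385 = $41,233.50
Junior associate: 32.0 × $295 = $9,440.00
Paralegal: 129.4 × $165 = $21,351.00
Subtotal: $156,865.50
Less 16% discount: −$25,098.48
Total: $156,865.50 − $25,098.48 = $131,767.02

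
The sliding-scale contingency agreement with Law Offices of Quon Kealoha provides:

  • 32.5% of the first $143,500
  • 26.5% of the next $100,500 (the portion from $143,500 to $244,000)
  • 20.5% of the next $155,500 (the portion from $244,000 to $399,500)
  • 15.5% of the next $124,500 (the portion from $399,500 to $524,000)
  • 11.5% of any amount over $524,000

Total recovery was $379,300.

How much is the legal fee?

First $143,500 at 32.5% = $46,637.50
Next $100,500 at 26.5% = $26,632.50
Remaining $135,300 at 20.5% = $27,736.50
Fee: $46,637.50 + $26,632.50 + $27,736.50 = $101,006.50

$101,006.50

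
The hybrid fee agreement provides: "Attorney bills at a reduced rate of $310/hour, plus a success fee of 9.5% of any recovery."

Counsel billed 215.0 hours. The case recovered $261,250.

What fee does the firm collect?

Hourly: 215.0 × $310 = $66,650.00
Success fee: 9.5% of $261,250 = $24,818.75
Total: $66,650.00 + $24,818.75 = $91,468.75

$91,468.75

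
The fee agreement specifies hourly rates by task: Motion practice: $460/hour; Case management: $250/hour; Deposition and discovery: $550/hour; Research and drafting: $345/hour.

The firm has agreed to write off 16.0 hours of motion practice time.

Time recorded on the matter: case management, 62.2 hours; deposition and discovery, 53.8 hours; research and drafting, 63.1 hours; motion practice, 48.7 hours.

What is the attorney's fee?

$81,951.50

Motion practice: 48.7 × $460 = $22,402.00
Case management: 62.2 × $250 = $15,550.00
Deposition and discovery: 53.8 × $550 = $29,590.00
Research and drafting: 63.1 × $345 = $21,769.50
Subtotal: $89,311.50
Write-off: 16.0 × $460 = $7,360.00
Total: $89,311.50 − $7,360.00 = $81,951.50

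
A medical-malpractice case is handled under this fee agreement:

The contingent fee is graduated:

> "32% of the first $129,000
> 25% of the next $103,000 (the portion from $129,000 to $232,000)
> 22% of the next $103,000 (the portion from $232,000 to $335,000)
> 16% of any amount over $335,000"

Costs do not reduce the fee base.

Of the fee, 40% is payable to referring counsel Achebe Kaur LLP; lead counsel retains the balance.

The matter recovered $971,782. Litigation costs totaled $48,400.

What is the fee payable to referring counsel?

Fee base is the gross recovery, $971,782; costs are reimbursed separately.
First $129,000 at 32% = $41,280.00
Next $103,000 at 25% = $25,750.00
Next $103,000 at 22% = $22,660.00
Remaining $636,782 at 16% = $101,885.12
Fee: $41,280.00 + $25,750.00 + $22,660.00 + $101,885.12 = $191,575.12
Referral share: 40% of $191,575.12 = $76,630.05; lead counsel retains $191,575.12 − $76,630.05 = $114,945.07.

$76,630.05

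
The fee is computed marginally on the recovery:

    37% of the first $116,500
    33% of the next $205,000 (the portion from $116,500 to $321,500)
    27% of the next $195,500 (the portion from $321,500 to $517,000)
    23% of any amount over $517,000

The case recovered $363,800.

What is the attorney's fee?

First $116,500 at 37% = $43,105.00
Next $205,000 at 33% = $67,650.00
Remaining $42,300 at 27% = $11,421.00
Fee: $43,105.00 + $67,650.00 + $11,421.00 = $122,176.00

$122,176.00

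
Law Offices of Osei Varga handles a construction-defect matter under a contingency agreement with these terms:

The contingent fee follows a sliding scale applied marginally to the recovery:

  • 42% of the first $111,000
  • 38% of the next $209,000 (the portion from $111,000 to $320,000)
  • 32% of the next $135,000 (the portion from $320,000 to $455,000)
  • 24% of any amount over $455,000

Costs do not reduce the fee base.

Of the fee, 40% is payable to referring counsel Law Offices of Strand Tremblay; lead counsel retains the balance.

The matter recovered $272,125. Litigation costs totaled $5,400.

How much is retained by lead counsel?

$64,708.50

Fee base is the gross recovery, $272,125; costs are reimbursed separately.
First $111,000 at 42% = $46,620.00
Remaining $161,125 at 38% = $61,227.50
Fee: $46,620.00 + $61,227.50 = $107,847.50
Referral share: 40% of $107,847.50 = $43,139.00; lead counsel retains $107,847.50 − $43,139.00 = $64,708.50.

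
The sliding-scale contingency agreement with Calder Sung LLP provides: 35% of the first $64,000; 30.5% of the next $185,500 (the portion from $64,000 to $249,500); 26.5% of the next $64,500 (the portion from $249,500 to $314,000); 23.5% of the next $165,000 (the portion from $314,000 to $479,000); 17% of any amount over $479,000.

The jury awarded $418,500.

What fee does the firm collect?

$120,627.50

First $64,000 at 35% = $22,400.00
Next $185,500 at 30.5% = $56,577.50
Next $64,500 at 26.5% = $17,092.50
Remaining $104,500 at 23.5% = $24,557.50
Fee: $22,400.00 + $56,577.50 + $17,092.50 + $24,557.50 = $120,627.50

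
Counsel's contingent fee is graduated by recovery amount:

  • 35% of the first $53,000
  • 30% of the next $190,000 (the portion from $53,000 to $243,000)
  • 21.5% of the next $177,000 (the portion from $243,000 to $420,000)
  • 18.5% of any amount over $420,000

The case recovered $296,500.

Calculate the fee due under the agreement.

First $53,000 at 35% = $18,550.00
Next $190,000 at 30% = $57,000.00
Remaining $53,500 at 21.5% = $11,502.50
Fee: $18,550.00 + $57,000.00 + $11,502.50 = $87,052.50

$87,052.50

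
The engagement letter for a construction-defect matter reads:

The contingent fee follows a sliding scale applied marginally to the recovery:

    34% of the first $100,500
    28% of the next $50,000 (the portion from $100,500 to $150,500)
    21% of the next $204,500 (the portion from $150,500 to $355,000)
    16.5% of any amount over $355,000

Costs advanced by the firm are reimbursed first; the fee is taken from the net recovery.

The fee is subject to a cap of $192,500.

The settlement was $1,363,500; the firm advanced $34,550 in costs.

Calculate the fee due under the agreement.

Fee base (net of costs): $1,363,500 − $34,550 = $1,328,950
First $100,500 at 34% = $34,170.00
Next $50,000 at 28% = $14,000.00
Next $204,500 at 21% = $42,945.00
Remaining $973,950 at 16.5% = $160,701.75
Fee: $34,170.00 + $14,000.00 + $42,945.00 + $160,701.75 = $251,816.75
$251,816.75 exceeds the $192,500 cap, so the fee is capped at $192,500.00.

$192,500.00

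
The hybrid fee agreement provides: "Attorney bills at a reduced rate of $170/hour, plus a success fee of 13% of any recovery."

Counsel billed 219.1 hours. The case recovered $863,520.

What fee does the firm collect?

$149,504.60

Hourly: 219.1 × $170 = $37,247.00
Success fee: 13% of $863,520 = $112,257.60
Total: $37,247.00 + $112,257.60 = $149,504.60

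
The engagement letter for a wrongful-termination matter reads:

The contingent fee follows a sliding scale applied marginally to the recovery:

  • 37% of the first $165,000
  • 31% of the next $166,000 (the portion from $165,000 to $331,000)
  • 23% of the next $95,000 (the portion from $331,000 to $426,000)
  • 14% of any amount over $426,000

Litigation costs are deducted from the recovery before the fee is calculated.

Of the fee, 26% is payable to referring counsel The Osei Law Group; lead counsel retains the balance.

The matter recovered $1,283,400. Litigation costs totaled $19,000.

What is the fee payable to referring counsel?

Fee base (net of costs): $1,283,400 − $19,000 = $1,264,400
First $165,000 at 37% = $61,050.00
Next $166,000 at 31% = $51,460.00
Next $95,000 at 23% = $21,850.00
Remaining $838,400 at 14% = $117,376.00
Fee: $61,050.00 + $51,460.00 + $21,850.00 + $117,376.00 = $251,736.00
Referral share: 26% of $251,736.00 = $65,451.36; lead counsel retains $251,736.00 − $65,451.36 = $186,284.64.

$65,451.36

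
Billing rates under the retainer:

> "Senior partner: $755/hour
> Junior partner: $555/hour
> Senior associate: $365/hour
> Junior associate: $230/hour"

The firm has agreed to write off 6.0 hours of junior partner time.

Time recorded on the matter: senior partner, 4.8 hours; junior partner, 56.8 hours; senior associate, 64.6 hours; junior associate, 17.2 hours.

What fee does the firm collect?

$59,353.00

Senior partner: 4.8 × $755 = $3,624.00
Junior partner: 56.8 × $555 = $31,524.00
Senior associate: 64.6 × $365 = $23,579.00
Junior associate: 17.2 × $230 = $3,956.00
Subtotal: $62,683.00
Write-off: 6.0 × $555 = $3,330.00
Total: $62,683.00 − $3,330.00 = $59,353.00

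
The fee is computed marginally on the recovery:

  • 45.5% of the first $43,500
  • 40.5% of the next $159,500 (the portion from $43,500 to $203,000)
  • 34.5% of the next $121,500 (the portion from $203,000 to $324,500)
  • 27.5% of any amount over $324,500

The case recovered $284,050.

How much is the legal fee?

First $43,500 at 45.5% = $19,792.50
Next $159,500 at 40.5% = $64,597.50
Remaining $81,050 at 34.5% = $27,962.25
Fee: $19,792.50 + $64,597.50 + $27,962.25 = $112,352.25

$112,352.25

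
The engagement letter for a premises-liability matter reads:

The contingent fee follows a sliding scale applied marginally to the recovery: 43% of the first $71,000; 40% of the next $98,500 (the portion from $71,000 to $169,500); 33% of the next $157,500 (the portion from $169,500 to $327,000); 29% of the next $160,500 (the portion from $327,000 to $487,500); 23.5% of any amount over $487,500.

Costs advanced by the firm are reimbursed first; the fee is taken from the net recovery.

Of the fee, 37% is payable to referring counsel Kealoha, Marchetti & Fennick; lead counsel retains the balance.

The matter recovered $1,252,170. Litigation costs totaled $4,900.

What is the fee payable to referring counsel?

$128,388.50

Fee base (net of costs): $1,252,170 − $4,900 = $1,247,270
First $71,000 at 43% = $30,530.00
Next $98,500 at 40% = $39,400.00
Next $157,500 at 33% = $51,975.00
Next $160,500 at 29% = $46,545.00
Remaining $759,770 at 23.5% = $178,545.95
Fee: $30,530.00 + $39,400.00 + $51,975.00 + $46,545.00 + $178,545.95 = $346,995.95
Referral share: 37% of $346,995.95 = $128,388.50; lead counsel retains $346,995.95 − $128,388.50 = $218,607.45.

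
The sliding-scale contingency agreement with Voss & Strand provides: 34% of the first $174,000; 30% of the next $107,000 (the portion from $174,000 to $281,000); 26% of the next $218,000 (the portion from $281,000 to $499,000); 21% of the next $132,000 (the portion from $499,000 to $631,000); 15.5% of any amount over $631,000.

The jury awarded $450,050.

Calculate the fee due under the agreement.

$135,213.00

First $174,000 at 34% = $59,160.00
Next $107,000 at 30% = $32,100.00
Remaining $169,050 at 26% = $43,953.00
Fee: $59,160.00 + $32,100.00 + $43,953.00 = $135,213.00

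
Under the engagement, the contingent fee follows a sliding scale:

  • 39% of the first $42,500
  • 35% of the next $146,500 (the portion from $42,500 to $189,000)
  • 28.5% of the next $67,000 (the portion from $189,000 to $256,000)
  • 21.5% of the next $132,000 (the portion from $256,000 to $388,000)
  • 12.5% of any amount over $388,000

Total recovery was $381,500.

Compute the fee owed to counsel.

$113,927.50

First $42,500 at 39% = $16,575.00
Next $146,500 at 35% = $51,275.00
Next $67,000 at 28.5% = $19,095.00
Remaining $125,500 at 21.5% = $26,982.50
Fee: $16,575.00 + $51,275.00 + $19,095.00 + $26,982.50 = $113,927.50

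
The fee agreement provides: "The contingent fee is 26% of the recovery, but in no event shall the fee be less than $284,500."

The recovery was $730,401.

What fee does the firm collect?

$284,500.00

26% of $730,401 = $189,904.26
That is below the $284,500 minimum, so the minimum applies.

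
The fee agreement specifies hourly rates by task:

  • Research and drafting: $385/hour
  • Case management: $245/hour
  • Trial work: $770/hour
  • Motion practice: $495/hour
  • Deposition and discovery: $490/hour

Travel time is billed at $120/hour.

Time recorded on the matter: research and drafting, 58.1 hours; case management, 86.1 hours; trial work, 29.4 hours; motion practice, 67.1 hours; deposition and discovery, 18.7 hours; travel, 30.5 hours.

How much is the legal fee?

$112,138.50

Research and drafting: 58.1 × $385 = $22,368.50
Case management: 86.1 × $245 = $21,094.50
Trial work: 29.4 × $770 = $22,638.00
Motion practice: 67.1 × $495 = $33,214.50
Deposition and discovery: 18.7 × $490 = $9,163.00
Subtotal: $22,368.50 + $21,094.50 + $22,638.00 + $33,214.50 + $9,163.00 = $108,478.50
Travel: 30.5 × $120 = $3,660.00
Total: $108,478.50 + $3,660.00 = $112,138.50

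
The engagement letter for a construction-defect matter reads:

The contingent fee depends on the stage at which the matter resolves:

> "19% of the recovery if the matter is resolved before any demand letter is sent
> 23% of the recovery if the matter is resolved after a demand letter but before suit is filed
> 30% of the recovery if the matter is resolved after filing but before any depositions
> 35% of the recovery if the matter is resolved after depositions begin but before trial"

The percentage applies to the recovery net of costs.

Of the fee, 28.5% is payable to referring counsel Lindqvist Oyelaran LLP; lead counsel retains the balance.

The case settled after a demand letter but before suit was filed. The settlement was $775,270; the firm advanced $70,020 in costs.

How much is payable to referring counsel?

$46,229.14

Fee base (net of costs): $775,270 − $70,020 = $705,250
The matter settled after a demand letter but before suit was filed, so the 23% rate applies.
$705,250 × 23% = $162,207.50
Referral share: 28.5% of $162,207.50 = $46,229.14; lead counsel retains $162,207.50 − $46,229.14 = $115,978.36.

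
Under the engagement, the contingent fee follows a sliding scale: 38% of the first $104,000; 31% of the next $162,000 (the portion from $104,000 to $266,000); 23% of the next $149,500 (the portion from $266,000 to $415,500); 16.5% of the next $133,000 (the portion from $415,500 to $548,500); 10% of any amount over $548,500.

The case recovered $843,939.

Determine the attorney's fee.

$175,613.90

First $104,000 at 38% = $39,520.00
Next $162,000 at 31% = $50,220.00
Next $149,500 at 23% = $34,385.00
Next $133,000 at 16.5% = $21,945.00
Remaining $295,439 at 10% = $29,543.90
Fee: $39,520.00 + $50,220.00 + $34,385.00 + $21,945.00 + $29,543.90 = $175,613.90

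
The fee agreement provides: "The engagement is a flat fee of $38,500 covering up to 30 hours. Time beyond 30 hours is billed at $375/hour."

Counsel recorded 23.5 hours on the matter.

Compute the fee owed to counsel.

$38,500.00

23.5 hours is within the 30-hour scope; only the flat fee applies.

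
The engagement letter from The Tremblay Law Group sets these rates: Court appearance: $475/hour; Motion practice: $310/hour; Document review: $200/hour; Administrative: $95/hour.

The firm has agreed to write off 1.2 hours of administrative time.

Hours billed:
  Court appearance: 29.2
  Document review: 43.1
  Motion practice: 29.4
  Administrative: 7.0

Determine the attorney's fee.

Court appearance: 29.2 × $475 = $13,870.00
Motion practice: 29.4 × $310 = $9,114.00
Document review: 43.1 × $200 = $8,620.00
Administrative: 7.0 × $95 = $665.00
Subtotal: $32,269.00
Write-off: 1.2 × $95 = $114.00
Total: $32,269.00 − $114.00 = $32,155.00

$32,155.00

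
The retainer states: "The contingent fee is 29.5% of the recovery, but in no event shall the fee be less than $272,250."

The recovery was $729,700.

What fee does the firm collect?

$272,250.00

29.5% of $729,700 = $215,261.50
That is below the $272,250 minimum, so the minimum applies.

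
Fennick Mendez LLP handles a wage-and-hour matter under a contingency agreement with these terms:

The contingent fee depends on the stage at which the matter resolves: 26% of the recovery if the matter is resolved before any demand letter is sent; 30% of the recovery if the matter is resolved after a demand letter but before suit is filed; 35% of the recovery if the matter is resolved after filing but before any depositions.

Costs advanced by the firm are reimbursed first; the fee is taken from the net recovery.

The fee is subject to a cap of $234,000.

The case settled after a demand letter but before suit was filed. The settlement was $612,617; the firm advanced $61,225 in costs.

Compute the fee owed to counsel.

Fee base (net of costs): $612,617 − $61,225 = $551,392
The matter settled after a demand letter but before suit was filed, so the 30% rate applies.
$551,392 × 30% = $165,417.60
$165,417.60 is under the $234,000 cap.

$165,417.60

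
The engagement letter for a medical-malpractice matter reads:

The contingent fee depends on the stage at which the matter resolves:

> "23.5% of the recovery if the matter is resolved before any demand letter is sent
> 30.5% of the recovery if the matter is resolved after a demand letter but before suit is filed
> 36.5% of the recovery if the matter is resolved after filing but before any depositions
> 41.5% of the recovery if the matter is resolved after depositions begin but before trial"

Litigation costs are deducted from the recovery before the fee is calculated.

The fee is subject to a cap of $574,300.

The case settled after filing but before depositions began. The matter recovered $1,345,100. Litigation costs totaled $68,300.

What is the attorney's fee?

$466,032.00

Fee base (net of costs): $1,345,100 − $68,300 = $1,276,800
The matter settled after filing but before depositions began, so the 36.5% rate applies.
$1,276,800 × 36.5% = $466,032.00
$466,032.00 is under the $574,300 cap.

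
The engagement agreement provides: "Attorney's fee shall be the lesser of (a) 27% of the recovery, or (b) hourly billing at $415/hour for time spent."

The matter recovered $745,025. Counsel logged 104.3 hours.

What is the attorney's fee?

$43,284.50

(a) 27% of $745,025 = $201,156.75
(b) 104.3 × $415 = $43,284.50
The lesser is (b): $43,284.50.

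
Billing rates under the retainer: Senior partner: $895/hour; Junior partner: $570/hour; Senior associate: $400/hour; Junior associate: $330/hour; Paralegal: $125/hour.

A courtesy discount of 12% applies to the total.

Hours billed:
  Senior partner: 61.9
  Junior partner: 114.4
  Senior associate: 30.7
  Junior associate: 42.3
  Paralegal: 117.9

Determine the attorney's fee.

$142,194.80

Senior partner: 61.9 × $895 = $55,400.50
Junior partner: 114.4 × $570 = $65,208.00
Senior associate: 30.7 × $400 = $12,280.00
Junior associate: 42.3 × $330 = $13,959.00
Paralegal: 117.9 × $125 = $14,737.50
Subtotal: $161,585.00
Less 12% discount: −$19,390.20
Total: $161,585.00 − $19,390.20 = $142,194.80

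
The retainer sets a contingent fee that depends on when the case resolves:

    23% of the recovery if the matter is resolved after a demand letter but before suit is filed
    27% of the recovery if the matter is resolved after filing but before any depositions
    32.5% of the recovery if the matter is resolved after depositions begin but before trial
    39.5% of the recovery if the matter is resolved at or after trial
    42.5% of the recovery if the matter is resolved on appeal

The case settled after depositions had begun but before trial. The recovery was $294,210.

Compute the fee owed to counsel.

$95,618.25

The matter settled after depositions had begun but before trial, so the 32.5% rate applies.
$294,210 × 32.5% = $95,618.25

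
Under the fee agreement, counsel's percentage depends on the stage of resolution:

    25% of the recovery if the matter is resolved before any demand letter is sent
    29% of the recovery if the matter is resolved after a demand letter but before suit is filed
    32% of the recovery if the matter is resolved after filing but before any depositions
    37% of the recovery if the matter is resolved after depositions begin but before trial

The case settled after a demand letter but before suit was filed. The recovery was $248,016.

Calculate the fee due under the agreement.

$71,924.64

The matter settled after a demand letter but before suit was filed, so the 29% rate applies.
$248,016 × 29% = $71,924.64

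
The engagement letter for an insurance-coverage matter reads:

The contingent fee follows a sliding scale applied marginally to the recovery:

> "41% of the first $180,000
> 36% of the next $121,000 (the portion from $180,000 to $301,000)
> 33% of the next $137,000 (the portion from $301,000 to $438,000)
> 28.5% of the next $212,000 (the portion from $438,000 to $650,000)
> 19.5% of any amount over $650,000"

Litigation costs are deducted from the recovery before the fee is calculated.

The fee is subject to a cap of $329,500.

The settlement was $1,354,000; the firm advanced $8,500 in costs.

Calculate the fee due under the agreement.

Fee base (net of costs): $1,354,000 − $8,500 = $1,345,500
First $180,000 at 41% = $73,800.00
Next $121,000 at 36% = $43,560.00
Next $137,000 at 33% = $45,210.00
Next $212,000 at 28.5% = $60,420.00
Remaining $695,500 at 19.5% = $135,622.50
Fee: $73,800.00 + $43,560.00 + $45,210.00 + $60,420.00 + $135,622.50 = $358,612.50
$358,612.50 exceeds the $329,500 cap, so the fee is capped at $329,500.00.

$329,500.00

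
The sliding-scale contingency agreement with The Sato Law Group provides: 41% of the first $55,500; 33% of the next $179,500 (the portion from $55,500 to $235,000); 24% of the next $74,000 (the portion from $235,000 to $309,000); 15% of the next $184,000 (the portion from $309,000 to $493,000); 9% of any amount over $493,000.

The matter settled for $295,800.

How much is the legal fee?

$96,582.00

First $55,500 at 41% = $22,755.00
Next $179,500 at 33% = $59,235.00
Remaining $60,800 at 24% = $14,592.00
Fee: $22,755.00 + $59,235.00 + $14,592.00 = $96,582.00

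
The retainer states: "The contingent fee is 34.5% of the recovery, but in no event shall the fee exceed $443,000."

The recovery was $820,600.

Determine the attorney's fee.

$283,107.00

34.5% of $820,600 = $283,107.00
That is under the $443,000 cap.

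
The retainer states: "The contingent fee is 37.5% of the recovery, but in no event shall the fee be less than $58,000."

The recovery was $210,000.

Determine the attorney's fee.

37.5% of $210,000 = $78,750.00
That exceeds the $58,000 minimum.

$78,750.00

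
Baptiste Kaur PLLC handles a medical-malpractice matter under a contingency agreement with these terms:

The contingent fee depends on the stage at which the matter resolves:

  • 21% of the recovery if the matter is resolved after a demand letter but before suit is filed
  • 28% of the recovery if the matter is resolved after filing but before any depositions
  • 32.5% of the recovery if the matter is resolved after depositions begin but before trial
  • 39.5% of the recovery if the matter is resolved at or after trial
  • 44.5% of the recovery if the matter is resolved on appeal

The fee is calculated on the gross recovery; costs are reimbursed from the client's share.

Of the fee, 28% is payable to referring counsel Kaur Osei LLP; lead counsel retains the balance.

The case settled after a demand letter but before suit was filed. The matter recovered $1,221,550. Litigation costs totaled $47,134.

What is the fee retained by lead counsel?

$184,698.36

Fee base is the gross recovery, $1,221,550; costs are reimbursed separately.
The matter settled after a demand letter but before suit was filed, so the 21% rate applies.
$1,221,550 × 21% = $256,525.50
Referral share: 28% of $256,525.50 = $71,827.14; lead counsel retains $256,525.50 − $71,827.14 = $184,698.36.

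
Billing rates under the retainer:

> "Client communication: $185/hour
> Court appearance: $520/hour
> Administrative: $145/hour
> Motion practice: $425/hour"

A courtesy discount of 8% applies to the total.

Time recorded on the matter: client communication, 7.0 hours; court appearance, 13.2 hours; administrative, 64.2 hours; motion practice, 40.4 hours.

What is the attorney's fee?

$31,866.96

Client communication: 7.0 × $185 = $1,295.00
Court appearance: 13.2 × $520 = $6,864.00
Administrative: 64.2 × $145 = $9,309.00
Motion practice: 40.4 × $425 = $17,170.00
Subtotal: $34,638.00
Less 8% discount: −$2,771.04
Total: $34,638.00 − $2,771.04 = $31,866.96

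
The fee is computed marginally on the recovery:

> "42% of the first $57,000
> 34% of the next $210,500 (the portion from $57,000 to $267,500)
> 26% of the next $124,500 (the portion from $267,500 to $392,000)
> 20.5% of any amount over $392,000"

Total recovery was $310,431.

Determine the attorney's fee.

$106,672.06

First $57,000 at 42% = $23,940.00
Next $210,500 at 34% = $71,570.00
Remaining $42,931 at 26% = $11,162.06
Fee: $23,940.00 + $71,570.00 + $11,162.06 = $106,672.06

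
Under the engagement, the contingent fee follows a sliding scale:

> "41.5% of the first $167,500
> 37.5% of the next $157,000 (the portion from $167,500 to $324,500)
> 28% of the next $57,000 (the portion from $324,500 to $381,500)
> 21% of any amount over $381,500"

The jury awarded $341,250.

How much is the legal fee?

$133,077.50

First $167,500 at 41.5% = $69,512.50
Next $157,000 at 37.5% = $58,875.00
Remaining $16,750 at 28% = $4,690.00
Fee: $69,512.50 + $58,875.00 + $4,690.00 = $133,077.50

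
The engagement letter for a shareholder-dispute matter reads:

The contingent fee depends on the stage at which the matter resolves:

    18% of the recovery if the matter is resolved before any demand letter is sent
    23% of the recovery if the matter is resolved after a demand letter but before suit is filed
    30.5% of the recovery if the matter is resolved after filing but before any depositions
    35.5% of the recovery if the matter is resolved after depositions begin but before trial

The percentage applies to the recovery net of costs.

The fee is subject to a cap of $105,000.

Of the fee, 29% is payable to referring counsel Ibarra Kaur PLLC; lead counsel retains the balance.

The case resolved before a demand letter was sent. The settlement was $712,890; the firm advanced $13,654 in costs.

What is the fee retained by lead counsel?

$74,550.00

Fee base (net of costs): $712,890 − $13,654 = $699,236
The matter resolved before a demand letter was sent, so the 18% rate applies.
$699,236 × 18% = $125,862.48
$125,862.48 exceeds the $105,000 cap, so the fee is capped at $105,000.00.
Referral share: 29% of $105,000.00 = $30,450.00; lead counsel retains $105,000.00 − $30,450.00 = $74,550.00.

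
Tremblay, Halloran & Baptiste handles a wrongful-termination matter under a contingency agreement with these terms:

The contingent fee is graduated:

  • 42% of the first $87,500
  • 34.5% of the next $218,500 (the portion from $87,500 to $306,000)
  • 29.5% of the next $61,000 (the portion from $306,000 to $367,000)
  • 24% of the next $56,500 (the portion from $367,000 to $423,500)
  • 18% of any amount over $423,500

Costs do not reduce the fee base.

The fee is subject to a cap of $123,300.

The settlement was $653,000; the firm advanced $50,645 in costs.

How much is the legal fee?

$123,300.00

Fee base is the gross recovery, $653,000; costs are reimbursed separately.
First $87,500 at 42% = $36,750.00
Next $218,500 at 34.5% = $75,382.50
Next $61,000 at 29.5% = $17,995.00
Next $56,500 at 24% = $13,560.00
Remaining $229,500 at 18% = $41,310.00
Fee: $36,750.00 + $75,382.50 + $17,995.00 + $13,560.00 + $41,310.00 = $184,997.50
$184,997.50 exceeds the $123,300 cap, so the fee is capped at $123,300.00.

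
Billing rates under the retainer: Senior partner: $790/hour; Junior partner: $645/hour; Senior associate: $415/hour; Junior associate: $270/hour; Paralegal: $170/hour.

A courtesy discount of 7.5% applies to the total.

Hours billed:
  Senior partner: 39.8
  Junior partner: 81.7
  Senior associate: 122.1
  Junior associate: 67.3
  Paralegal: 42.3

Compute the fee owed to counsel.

$148,159.10

Senior partner: 39.8 × $790 = $31,442.00
Junior partner: 81.7 × $645 = $52,696.50
Senior associate: 122.1 × $415 = $50,671.50
Junior associate: 67.3 × $270 = $18,171.00
Paralegal: 42.3 × $170 = $7,191.00
Subtotal: $160,172.00
Less 7.5% discount: −$12,012.90
Total: $160,172.00 − $12,012.90 = $148,159.10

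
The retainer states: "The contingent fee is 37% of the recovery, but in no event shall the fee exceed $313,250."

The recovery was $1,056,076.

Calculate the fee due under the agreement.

$313,250.00

37% of $1,056,076 = $390,748.12
That exceeds the $313,250 cap, so the fee is capped at $313,250.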